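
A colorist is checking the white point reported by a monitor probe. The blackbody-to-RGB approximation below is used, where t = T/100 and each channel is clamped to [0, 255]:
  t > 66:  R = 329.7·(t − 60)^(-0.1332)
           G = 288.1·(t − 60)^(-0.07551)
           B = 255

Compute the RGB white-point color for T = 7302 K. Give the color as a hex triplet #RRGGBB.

#EAEDFF

t = 7302/100 = 73.02; the t > 66 branch applies.
R = 329.7·(73.02 − 60)^(-0.1332) = 329.7·13.02^(-0.1332) = 329.7·0.71045 = 234.236.
G = 288.1·(73.02 − 60)^(-0.07551) = 288.1·13.02^(-0.07551) = 288.1·0.82383 = 237.344.
B = 255 by definition for t > 66.
Rounded: (234, 237, 255).
In hex: #EAEDFF.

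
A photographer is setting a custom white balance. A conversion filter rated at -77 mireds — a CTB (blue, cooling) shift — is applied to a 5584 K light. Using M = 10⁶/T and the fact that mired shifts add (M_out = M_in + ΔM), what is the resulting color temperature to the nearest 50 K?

9800 K

M_in = 10⁶/5584 = 179.08 mireds.
M_out = 179.08 + (-77) = 102.08 mireds.
T_out = 10⁶/102.08 = 9795.9 K → 9800 K.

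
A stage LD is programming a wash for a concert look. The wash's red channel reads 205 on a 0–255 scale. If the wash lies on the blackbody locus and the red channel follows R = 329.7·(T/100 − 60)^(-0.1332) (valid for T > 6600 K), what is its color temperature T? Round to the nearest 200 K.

9600 K

(t − 60)^(-0.1332) = 205/329.7 = 0.62178.
t − 60 = 0.62178^(1/-0.1332) = 0.62178^(-7.508) = 35.423, so t = 95.423.
T = 100·t = 9542 K → 9600 K to the nearest 200 K.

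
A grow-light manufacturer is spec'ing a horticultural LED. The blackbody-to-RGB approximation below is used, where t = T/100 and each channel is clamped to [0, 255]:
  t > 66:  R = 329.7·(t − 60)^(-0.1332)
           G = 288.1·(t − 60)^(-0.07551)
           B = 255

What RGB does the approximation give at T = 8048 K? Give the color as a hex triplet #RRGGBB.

#DDE5FF

t = 8048/100 = 80.48; the t > 66 branch applies.
R = 329.7·(80.48 − 60)^(-0.1332) = 329.7·20.48^(-0.1332) = 329.7·0.66885 = 220.521.
G = 288.1·(80.48 − 60)^(-0.07551) = 288.1·20.48^(-0.07551) = 288.1·0.79613 = 229.364.
B = 255 by definition for t > 66.
Rounded: (221, 229, 255).
In hex: #DDE5FF.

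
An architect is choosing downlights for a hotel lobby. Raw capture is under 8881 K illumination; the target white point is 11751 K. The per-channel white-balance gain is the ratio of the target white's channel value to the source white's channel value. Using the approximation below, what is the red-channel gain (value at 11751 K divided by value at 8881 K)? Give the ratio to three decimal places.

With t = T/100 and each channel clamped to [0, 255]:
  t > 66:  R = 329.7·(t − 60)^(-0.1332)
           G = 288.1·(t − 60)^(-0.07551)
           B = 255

0.912

At 8881 K (t = 88.81):
  R = 329.7·(88.81 − 60)^(-0.1332) = 329.7·28.81^(-0.1332) = 329.7·0.63913 = 210.721.
At 11751 K (t = 117.51):
  R = 329.7·(117.51 − 60)^(-0.1332) = 329.7·57.51^(-0.1332) = 329.7·0.58291 = 192.186.
Gain = 192.186 / 210.721 = 0.9120 → 0.912.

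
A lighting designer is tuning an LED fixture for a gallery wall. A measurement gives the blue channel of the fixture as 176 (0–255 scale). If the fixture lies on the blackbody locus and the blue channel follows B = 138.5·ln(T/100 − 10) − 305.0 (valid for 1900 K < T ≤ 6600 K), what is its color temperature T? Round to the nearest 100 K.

4200 K

ln(t − 10) = (176 + 305.0) / 138.5 = 3.4729.
t − 10 = e^3.4729 = 32.231, so t = 42.231.
T = 100·t = 4223 K → 4200 K to the nearest 100 K.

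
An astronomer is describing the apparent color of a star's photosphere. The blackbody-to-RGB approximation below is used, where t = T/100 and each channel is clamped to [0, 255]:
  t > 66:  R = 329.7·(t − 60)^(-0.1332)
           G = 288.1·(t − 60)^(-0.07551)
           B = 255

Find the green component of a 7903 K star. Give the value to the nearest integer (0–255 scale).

231

t = 7903/100 = 79.03; the t > 66 branch applies.
G = 288.1·(79.03 − 60)^(-0.07551) = 288.1·19.03^(-0.07551) = 288.1·0.80055 = 230.639.
Rounded: 231.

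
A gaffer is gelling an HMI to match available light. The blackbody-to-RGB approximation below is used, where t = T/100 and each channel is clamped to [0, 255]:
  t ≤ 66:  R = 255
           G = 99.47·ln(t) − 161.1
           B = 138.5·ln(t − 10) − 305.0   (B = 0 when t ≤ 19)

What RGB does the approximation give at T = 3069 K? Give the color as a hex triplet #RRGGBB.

#FFB373

t = 3069/100 = 30.69; the t ≤ 66 branch applies.
R = 255 by definition for t ≤ 66.
G = 99.47·ln 30.69 − 161.1 = 99.47·3.4239 − 161.1 = 179.479.
B = 138.5·ln(30.69 − 10) − 305.0 = 138.5·ln 20.69 − 305.0 = 138.5·3.0297 − 305.0 = 114.607.
Rounded: (255, 179, 115).
In hex: #FFB373.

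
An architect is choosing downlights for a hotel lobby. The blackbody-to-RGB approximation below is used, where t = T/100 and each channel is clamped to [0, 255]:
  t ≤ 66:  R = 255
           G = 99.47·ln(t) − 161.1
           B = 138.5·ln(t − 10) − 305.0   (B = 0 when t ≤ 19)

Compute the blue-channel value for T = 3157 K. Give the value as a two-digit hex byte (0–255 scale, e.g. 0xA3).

0x78

t = 3157/100 = 31.57; the t ≤ 66 branch applies.
B = 138.5·ln(31.57 − 10) − 305.0 = 138.5·ln 21.57 − 305.0 = 138.5·3.0713 − 305.0 = 120.376.
Rounded: 120; in hex, 0x78.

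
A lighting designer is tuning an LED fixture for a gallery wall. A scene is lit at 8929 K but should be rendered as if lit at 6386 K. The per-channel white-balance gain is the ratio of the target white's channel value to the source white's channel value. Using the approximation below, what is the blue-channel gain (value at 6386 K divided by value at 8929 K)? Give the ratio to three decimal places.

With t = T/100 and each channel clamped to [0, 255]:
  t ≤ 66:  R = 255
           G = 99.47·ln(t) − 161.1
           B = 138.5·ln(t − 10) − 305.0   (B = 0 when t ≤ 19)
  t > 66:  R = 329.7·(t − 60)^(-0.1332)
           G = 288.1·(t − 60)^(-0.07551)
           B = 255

0.969

At 8929 K (t = 89.29):
  B = 255 by definition for t > 66.
At 6386 K (t = 63.86):
  B = 138.5·ln(63.86 − 10) − 305.0 = 138.5·ln 53.86 − 305.0 = 138.5·3.9864 − 305.0 = 247.115.
Gain = 247.115 / 255.000 = 0.9691 → 0.969.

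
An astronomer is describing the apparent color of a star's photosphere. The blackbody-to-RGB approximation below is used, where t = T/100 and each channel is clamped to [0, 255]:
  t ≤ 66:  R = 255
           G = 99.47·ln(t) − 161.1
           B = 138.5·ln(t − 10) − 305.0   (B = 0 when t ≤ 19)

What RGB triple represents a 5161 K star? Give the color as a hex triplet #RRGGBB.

#FFE7D3

t = 5161/100 = 51.61; the t ≤ 66 branch applies.
R = 255 by definition for t ≤ 66.
G = 99.47·ln 51.61 − 161.1 = 99.47·3.9437 − 161.1 = 231.181.
B = 138.5·ln(51.61 − 10) − 305.0 = 138.5·ln 41.61 − 305.0 = 138.5·3.7283 − 305.0 = 211.375.
Rounded: (255, 231, 211).
In hex: #FFE7D3.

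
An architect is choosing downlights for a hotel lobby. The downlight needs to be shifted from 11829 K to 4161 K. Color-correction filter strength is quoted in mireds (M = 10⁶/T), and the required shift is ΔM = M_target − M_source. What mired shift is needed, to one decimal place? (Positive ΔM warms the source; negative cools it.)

M_source = 10⁶/11829 = 84.538; M_target = 10⁶/4161 = 240.327.
ΔM = 240.327 − 84.538 = 155.789 → +155.8 mireds, a warming shift.

+155.8 mireds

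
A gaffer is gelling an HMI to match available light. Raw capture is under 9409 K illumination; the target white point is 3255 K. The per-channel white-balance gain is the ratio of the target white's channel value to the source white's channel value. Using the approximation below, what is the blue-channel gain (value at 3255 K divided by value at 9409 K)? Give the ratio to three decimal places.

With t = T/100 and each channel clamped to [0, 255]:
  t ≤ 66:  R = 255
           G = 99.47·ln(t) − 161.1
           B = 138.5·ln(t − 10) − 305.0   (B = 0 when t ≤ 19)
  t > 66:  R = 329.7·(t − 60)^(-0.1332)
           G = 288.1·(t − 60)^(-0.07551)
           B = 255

0.496

At 9409 K (t = 94.09):
  B = 255 by definition for t > 66.
At 3255 K (t = 32.55):
  B = 138.5·ln(32.55 − 10) − 305.0 = 138.5·ln 22.55 − 305.0 = 138.5·3.1157 − 305.0 = 126.529.
Gain = 126.529 / 255.000 = 0.4962 → 0.496.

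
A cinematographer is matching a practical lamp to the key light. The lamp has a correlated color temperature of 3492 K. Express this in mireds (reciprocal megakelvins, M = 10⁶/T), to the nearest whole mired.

286 mireds

M = 10⁶ / 3492 = 286.369 → 286 mireds.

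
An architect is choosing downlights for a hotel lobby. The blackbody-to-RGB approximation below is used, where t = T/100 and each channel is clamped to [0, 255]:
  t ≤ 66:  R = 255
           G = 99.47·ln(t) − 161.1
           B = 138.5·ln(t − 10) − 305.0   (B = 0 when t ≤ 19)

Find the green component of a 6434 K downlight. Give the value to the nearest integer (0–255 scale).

t = 6434/100 = 64.34; the t ≤ 66 branch applies.
G = 99.47·ln 64.34 − 161.1 = 99.47·4.1642 − 161.1 = 253.111.
Rounded: 253.

253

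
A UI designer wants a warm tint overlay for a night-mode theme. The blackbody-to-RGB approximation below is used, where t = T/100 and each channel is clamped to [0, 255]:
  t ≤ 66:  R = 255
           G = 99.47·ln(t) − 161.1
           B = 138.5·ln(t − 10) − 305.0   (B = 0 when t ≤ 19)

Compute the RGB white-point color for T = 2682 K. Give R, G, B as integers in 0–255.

R=255, G=166, B=86

t = 2682/100 = 26.82; the t ≤ 66 branch applies.
R = 255 by definition for t ≤ 66.
G = 99.47·ln 26.82 − 161.1 = 99.47·3.2891 − 161.1 = 166.072.
B = 138.5·ln(26.82 − 10) − 305.0 = 138.5·ln 16.82 − 305.0 = 138.5·2.8226 − 305.0 = 85.926.
Rounded: (255, 166, 86).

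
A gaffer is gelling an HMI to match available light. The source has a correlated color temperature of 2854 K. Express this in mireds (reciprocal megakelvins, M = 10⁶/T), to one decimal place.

350.4 mireds

M = 10⁶ / 2854 = 350.385 → 350.4 mireds.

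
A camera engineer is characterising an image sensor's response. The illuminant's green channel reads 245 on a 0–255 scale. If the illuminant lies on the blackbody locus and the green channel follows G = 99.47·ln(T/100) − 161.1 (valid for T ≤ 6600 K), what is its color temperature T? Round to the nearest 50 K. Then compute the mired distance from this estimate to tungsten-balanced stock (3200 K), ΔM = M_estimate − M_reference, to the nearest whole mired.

ln t = (245 + 161.1) / 99.47 = 4.0826.
t = e^4.0826 = 59.302.
T = 100·t = 5930 K → 5950 K to the nearest 50 K.
M_estimate = 10⁶/5950 = 168.07; M_reference = 10⁶/3200 = 312.50.
ΔM = 168.07 − 312.50 = -144.43 → -144 mireds.

-144 mireds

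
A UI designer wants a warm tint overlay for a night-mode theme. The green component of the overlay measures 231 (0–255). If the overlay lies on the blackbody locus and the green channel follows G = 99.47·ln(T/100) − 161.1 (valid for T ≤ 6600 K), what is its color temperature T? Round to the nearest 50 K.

5150 K

ln t = (231 + 161.1) / 99.47 = 3.9419.
t = e^3.9419 = 51.516.
T = 100·t = 5152 K → 5150 K to the nearest 50 K.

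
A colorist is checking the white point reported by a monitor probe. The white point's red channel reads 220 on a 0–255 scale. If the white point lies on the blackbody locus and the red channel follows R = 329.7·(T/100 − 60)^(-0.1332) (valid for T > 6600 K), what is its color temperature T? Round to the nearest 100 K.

(t − 60)^(-0.1332) = 220/329.7 = 0.66727.
t − 60 = 0.66727^(1/-0.1332) = 0.66727^(-7.508) = 20.847, so t = 80.847.
T = 100·t = 8085 K → 8100 K to the nearest 100 K.

8100 K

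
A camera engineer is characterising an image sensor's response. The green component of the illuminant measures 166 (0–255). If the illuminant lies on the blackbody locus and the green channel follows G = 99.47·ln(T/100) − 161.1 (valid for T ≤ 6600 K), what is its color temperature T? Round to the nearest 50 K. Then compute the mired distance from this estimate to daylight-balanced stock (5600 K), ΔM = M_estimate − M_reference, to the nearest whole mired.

ln t = (166 + 161.1) / 99.47 = 3.2884.
t = e^3.2884 = 26.801.
T = 100·t = 2680 K → 2700 K to the nearest 50 K.
M_estimate = 10⁶/2700 = 370.37; M_reference = 10⁶/5600 = 178.57.
ΔM = 370.37 − 178.57 = 191.80 → +192 mireds.

+192 mireds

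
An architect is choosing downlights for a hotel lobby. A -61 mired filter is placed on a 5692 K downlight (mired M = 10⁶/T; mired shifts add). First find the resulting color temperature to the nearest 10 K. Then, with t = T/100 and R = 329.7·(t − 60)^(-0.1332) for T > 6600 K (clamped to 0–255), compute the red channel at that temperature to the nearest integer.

M_in = 10⁶/5692 = 175.69; M_out = 175.69 + (-61) = 114.69.
T_out = 10⁶/114.69 = 8719.5 K → 8720 K; t = 87.2.
R = 329.7·(87.2 − 60)^(-0.1332) = 329.7·27.2^(-0.1332) = 329.7·0.64404 = 212.341.
Rounded: 212.

212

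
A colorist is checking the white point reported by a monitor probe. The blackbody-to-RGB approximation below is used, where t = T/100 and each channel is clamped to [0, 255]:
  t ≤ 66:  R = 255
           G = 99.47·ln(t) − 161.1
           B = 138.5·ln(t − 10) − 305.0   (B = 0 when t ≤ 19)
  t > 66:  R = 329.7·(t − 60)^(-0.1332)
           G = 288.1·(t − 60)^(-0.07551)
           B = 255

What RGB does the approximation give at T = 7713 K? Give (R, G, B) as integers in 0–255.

t = 7713/100 = 77.13; the t > 66 branch applies.
R = 329.7·(77.13 − 60)^(-0.1332) = 329.7·17.13^(-0.1332) = 329.7·0.68496 = 225.830.
G = 288.1·(77.13 − 60)^(-0.07551) = 288.1·17.13^(-0.07551) = 288.1·0.80694 = 232.478.
B = 255 by definition for t > 66.
Rounded: (226, 232, 255).

(226, 232, 255)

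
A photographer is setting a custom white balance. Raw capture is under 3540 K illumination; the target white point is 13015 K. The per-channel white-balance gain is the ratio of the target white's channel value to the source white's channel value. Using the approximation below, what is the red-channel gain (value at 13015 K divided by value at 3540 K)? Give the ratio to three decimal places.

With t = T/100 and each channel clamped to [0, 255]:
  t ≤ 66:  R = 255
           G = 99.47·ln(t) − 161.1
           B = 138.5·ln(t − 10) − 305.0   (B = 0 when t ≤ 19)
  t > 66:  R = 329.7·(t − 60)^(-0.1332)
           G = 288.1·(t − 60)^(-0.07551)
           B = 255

At 3540 K (t = 35.4):
  R = 255 by definition for t ≤ 66.
At 13015 K (t = 130.15):
  R = 329.7·(130.15 − 60)^(-0.1332) = 329.7·70.15^(-0.1332) = 329.7·0.56769 = 187.166.
Gain = 187.166 / 255.000 = 0.7340 → 0.734.

0.734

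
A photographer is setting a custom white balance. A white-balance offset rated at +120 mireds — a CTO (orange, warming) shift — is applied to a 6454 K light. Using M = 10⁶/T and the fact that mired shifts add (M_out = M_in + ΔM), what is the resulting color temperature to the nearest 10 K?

M_in = 10⁶/6454 = 154.94 mireds.
M_out = 154.94 + (+120) = 274.94 mireds.
T_out = 10⁶/274.94 = 3637.1 K → 3640 K.

3640 K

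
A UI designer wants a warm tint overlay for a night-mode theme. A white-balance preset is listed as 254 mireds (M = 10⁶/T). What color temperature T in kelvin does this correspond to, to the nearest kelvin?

T = 10⁶ / 254 = 3937.01 K → 3937 K.

3937 K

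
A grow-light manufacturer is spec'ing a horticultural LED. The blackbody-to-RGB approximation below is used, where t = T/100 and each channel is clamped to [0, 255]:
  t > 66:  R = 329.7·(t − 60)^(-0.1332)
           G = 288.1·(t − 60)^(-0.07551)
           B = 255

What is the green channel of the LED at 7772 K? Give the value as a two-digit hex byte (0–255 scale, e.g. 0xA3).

0xE8

t = 7772/100 = 77.72; the t > 66 branch applies.
G = 288.1·(77.72 − 60)^(-0.07551) = 288.1·17.72^(-0.07551) = 288.1·0.80488 = 231.885.
Rounded: 232; in hex, 0xE8.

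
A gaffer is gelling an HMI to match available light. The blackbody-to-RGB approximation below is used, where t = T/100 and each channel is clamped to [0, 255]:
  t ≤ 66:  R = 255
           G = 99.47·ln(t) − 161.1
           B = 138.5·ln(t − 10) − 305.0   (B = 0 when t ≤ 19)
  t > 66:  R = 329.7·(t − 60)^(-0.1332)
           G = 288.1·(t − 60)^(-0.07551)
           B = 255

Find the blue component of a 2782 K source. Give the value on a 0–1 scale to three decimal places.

t = 2782/100 = 27.82; the t ≤ 66 branch applies.
B = 138.5·ln(27.82 − 10) − 305.0 = 138.5·ln 17.82 − 305.0 = 138.5·2.8803 − 305.0 = 93.925.
On a 0–1 scale: 93.925/255 = 0.3683 → 0.368.

0.368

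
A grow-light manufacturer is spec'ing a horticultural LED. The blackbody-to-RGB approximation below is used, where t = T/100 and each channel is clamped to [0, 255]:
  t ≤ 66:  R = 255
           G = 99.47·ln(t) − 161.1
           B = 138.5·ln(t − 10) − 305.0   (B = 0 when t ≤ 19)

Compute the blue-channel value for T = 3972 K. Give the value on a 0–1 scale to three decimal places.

0.646

t = 3972/100 = 39.72; the t ≤ 66 branch applies.
B = 138.5·ln(39.72 − 10) − 305.0 = 138.5·ln 29.72 − 305.0 = 138.5·3.3918 − 305.0 = 164.767.
On a 0–1 scale: 164.767/255 = 0.6461 → 0.646.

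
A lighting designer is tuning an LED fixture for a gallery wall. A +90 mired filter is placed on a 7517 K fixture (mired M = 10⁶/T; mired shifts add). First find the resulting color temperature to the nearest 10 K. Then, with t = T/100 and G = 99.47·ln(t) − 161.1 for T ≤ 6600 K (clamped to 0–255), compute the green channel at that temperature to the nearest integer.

M_in = 10⁶/7517 = 133.03; M_out = 133.03 + (+90) = 223.03.
T_out = 10⁶/223.03 = 4483.7 K → 4480 K; t = 44.8.
G = 99.47·ln 44.8 − 161.1 = 99.47·3.8022 − 161.1 = 217.106.
Rounded: 217.

217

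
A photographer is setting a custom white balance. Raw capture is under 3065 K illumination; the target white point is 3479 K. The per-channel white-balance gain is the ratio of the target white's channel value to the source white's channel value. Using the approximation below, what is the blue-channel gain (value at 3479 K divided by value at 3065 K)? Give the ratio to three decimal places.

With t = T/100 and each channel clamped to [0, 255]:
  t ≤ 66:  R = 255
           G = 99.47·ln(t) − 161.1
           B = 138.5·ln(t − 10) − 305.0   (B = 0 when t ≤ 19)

At 3065 K (t = 30.65):
  B = 138.5·ln(30.65 − 10) − 305.0 = 138.5·ln 20.65 − 305.0 = 138.5·3.0277 − 305.0 = 114.339.
At 3479 K (t = 34.79):
  B = 138.5·ln(34.79 − 10) − 305.0 = 138.5·ln 24.79 − 305.0 = 138.5·3.2104 − 305.0 = 139.646.
Gain = 139.646 / 114.339 = 1.2213 → 1.221.

1.221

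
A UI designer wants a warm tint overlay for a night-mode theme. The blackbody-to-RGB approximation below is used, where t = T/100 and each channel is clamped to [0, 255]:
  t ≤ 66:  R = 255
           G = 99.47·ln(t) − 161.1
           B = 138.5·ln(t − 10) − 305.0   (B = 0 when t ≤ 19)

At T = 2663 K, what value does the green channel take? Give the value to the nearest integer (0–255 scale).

165

t = 2663/100 = 26.63; the t ≤ 66 branch applies.
G = 99.47·ln 26.63 − 161.1 = 99.47·3.2820 − 161.1 = 165.364.
Rounded: 165.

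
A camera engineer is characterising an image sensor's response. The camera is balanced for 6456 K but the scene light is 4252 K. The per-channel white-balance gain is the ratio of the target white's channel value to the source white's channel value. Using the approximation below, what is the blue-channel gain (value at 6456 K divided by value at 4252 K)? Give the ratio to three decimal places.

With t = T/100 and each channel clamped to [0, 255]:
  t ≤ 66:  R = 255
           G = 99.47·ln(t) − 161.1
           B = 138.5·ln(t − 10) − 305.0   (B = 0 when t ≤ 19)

At 4252 K (t = 42.52):
  B = 138.5·ln(42.52 − 10) − 305.0 = 138.5·ln 32.52 − 305.0 = 138.5·3.4819 − 305.0 = 177.237.
At 6456 K (t = 64.56):
  B = 138.5·ln(64.56 − 10) − 305.0 = 138.5·ln 54.56 − 305.0 = 138.5·3.9993 − 305.0 = 248.903.
Gain = 248.903 / 177.237 = 1.4044 → 1.404.

1.404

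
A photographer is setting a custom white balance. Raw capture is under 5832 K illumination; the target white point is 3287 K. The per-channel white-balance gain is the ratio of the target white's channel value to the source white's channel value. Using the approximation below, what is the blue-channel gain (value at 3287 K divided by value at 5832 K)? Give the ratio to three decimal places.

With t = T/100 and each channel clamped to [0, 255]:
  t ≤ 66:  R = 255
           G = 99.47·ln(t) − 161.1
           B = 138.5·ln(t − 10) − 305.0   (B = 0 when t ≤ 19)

0.554

At 5832 K (t = 58.32):
  B = 138.5·ln(58.32 − 10) − 305.0 = 138.5·ln 48.32 − 305.0 = 138.5·3.8778 − 305.0 = 232.082.
At 3287 K (t = 32.87):
  B = 138.5·ln(32.87 − 10) − 305.0 = 138.5·ln 22.87 − 305.0 = 138.5·3.1298 − 305.0 = 128.481.
Gain = 128.481 / 232.082 = 0.5536 → 0.554.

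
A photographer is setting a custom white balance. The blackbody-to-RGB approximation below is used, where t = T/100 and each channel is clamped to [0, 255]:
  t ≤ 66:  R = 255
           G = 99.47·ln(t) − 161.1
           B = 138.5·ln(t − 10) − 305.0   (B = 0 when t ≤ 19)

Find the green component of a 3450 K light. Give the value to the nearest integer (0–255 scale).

t = 3450/100 = 34.5; the t ≤ 66 branch applies.
G = 99.47·ln 34.5 − 161.1 = 99.47·3.5410 − 161.1 = 191.119.
Rounded: 191.

191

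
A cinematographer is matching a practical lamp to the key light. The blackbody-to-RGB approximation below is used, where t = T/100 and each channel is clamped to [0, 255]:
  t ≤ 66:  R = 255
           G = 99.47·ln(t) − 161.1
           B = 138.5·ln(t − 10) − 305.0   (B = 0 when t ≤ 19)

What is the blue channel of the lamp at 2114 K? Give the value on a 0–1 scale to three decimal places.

0.113

t = 2114/100 = 21.14; the t ≤ 66 branch applies.
B = 138.5·ln(21.14 − 10) − 305.0 = 138.5·ln 11.14 − 305.0 = 138.5·2.4105 − 305.0 = 28.860.
On a 0–1 scale: 28.860/255 = 0.1132 → 0.113.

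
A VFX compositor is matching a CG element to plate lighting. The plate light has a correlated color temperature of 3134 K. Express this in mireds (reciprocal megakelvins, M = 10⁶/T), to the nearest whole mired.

319 mireds

M = 10⁶ / 3134 = 319.081 → 319 mireds.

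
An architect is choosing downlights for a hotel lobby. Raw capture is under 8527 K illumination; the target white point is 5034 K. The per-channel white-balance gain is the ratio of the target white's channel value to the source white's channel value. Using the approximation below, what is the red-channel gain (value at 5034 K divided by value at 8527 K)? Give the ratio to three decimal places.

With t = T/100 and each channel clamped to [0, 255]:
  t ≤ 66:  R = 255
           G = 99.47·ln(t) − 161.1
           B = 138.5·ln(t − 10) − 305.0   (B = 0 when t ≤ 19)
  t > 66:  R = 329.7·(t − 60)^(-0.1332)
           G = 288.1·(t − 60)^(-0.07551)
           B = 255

1.189

At 8527 K (t = 85.27):
  R = 329.7·(85.27 − 60)^(-0.1332) = 329.7·25.27^(-0.1332) = 329.7·0.65039 = 214.433.
At 5034 K (t = 50.34):
  R = 255 by definition for t ≤ 66.
Gain = 255.000 / 214.433 = 1.1892 → 1.189.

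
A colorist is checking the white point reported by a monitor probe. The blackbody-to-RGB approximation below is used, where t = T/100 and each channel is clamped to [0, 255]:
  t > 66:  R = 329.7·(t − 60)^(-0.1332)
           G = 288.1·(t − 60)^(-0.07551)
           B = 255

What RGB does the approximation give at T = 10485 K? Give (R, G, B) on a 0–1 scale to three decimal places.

(0.779, 0.848, 1.000)

t = 10485/100 = 104.85; the t > 66 branch applies.
R = 329.7·(104.85 − 60)^(-0.1332) = 329.7·44.85^(-0.1332) = 329.7·0.60254 = 198.657.
G = 288.1·(104.85 − 60)^(-0.07551) = 288.1·44.85^(-0.07551) = 288.1·0.75037 = 216.182.
B = 255 by definition for t > 66.
Dividing each by 255: (0.7790, 0.8478, 1.0000) → (0.779, 0.848, 1.000).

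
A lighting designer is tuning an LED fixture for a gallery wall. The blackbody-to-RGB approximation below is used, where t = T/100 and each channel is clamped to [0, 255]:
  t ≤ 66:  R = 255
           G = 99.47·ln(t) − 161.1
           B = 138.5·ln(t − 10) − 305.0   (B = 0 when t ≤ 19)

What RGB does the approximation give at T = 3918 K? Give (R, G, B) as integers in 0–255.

t = 3918/100 = 39.18; the t ≤ 66 branch applies.
R = 255 by definition for t ≤ 66.
G = 99.47·ln 39.18 − 161.1 = 99.47·3.6682 − 161.1 = 203.773.
B = 138.5·ln(39.18 − 10) − 305.0 = 138.5·ln 29.18 − 305.0 = 138.5·3.3735 − 305.0 = 162.227.
Rounded: (255, 204, 162).

(255, 204, 162)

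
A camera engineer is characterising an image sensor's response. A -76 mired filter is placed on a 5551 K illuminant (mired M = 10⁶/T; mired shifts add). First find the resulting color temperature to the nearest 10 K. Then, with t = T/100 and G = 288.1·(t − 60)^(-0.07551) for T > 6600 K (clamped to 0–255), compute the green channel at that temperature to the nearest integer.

M_in = 10⁶/5551 = 180.15; M_out = 180.15 + (-76) = 104.15.
T_out = 10⁶/104.15 = 9601.7 K → 9600 K; t = 96.
G = 288.1·(96 − 60)^(-0.07551) = 288.1·36^(-0.07551) = 288.1·0.76293 = 219.800.
Rounded: 220.

220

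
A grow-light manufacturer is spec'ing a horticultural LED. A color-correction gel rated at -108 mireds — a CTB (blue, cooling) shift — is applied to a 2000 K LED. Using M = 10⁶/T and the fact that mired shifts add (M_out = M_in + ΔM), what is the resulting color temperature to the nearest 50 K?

2550 K

M_in = 10⁶/2000 = 500.00 mireds.
M_out = 500.00 + (-108) = 392.00 mireds.
T_out = 10⁶/392.00 = 2551.0 K → 2550 K.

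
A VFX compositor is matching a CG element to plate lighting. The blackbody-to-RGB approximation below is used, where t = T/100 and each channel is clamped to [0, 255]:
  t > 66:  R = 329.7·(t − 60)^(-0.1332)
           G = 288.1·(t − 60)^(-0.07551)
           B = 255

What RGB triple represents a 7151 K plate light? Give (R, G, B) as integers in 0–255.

(238, 240, 255)

t = 7151/100 = 71.51; the t > 66 branch applies.
R = 329.7·(71.51 − 60)^(-0.1332) = 329.7·11.51^(-0.1332) = 329.7·0.72221 = 238.113.
G = 288.1·(71.51 − 60)^(-0.07551) = 288.1·11.51^(-0.07551) = 288.1·0.83153 = 239.564.
B = 255 by definition for t > 66.
Rounded: (238, 240, 255).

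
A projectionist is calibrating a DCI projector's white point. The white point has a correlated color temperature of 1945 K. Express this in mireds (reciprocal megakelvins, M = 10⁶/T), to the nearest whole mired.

M = 10⁶ / 1945 = 514.139 → 514 mireds.

514 mireds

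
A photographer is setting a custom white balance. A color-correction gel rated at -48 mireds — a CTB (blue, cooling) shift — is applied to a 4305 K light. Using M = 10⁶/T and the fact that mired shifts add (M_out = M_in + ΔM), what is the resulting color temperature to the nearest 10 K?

M_in = 10⁶/4305 = 232.29 mireds.
M_out = 232.29 + (-48) = 184.29 mireds.
T_out = 10⁶/184.29 = 5426.3 K → 5430 K.

5430 K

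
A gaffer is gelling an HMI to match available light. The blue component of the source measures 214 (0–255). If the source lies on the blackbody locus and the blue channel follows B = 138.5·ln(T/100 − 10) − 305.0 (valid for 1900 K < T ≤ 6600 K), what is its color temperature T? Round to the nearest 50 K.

ln(t − 10) = (214 + 305.0) / 138.5 = 3.7473.
t − 10 = e^3.7473 = 42.406, so t = 52.406.
T = 100·t = 5241 K → 5250 K to the nearest 50 K.

5250 K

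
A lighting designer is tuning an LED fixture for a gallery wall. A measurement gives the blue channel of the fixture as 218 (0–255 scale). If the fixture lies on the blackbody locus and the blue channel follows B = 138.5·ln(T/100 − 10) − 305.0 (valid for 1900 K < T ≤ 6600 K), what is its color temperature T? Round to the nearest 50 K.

ln(t − 10) = (218 + 305.0) / 138.5 = 3.7762.
t − 10 = e^3.7762 = 43.649, so t = 53.649.
T = 100·t = 5365 K → 5350 K to the nearest 50 K.

5350 K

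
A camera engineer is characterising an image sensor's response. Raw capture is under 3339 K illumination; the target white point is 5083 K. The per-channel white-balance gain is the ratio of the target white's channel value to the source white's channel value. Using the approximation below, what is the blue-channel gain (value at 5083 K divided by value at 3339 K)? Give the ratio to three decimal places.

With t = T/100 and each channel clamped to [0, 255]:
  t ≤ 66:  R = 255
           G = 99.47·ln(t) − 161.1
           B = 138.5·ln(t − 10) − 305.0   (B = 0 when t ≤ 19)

1.586

At 3339 K (t = 33.39):
  B = 138.5·ln(33.39 − 10) − 305.0 = 138.5·ln 23.39 − 305.0 = 138.5·3.1523 − 305.0 = 131.595.
At 5083 K (t = 50.83):
  B = 138.5·ln(50.83 − 10) − 305.0 = 138.5·ln 40.83 − 305.0 = 138.5·3.7094 − 305.0 = 208.754.
Gain = 208.754 / 131.595 = 1.5863 → 1.586.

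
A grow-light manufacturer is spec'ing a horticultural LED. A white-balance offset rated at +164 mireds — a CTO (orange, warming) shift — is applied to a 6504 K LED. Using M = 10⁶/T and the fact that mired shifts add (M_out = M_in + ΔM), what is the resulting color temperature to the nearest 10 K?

M_in = 10⁶/6504 = 153.75 mireds.
M_out = 153.75 + (+164) = 317.75 mireds.
T_out = 10⁶/317.75 = 3147.1 K → 3150 K.

3150 K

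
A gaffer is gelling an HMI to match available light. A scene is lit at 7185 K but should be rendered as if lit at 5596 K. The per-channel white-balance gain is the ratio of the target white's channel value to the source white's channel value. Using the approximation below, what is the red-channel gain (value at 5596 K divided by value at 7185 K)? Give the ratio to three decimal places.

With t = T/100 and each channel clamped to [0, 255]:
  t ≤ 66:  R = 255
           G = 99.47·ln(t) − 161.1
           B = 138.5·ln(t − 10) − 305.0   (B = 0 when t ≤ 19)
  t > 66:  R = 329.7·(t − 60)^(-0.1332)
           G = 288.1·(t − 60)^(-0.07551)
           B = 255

At 7185 K (t = 71.85):
  R = 329.7·(71.85 − 60)^(-0.1332) = 329.7·11.85^(-0.1332) = 329.7·0.71942 = 237.192.
At 5596 K (t = 55.96):
  R = 255 by definition for t ≤ 66.
Gain = 255.000 / 237.192 = 1.0751 → 1.075.

1.075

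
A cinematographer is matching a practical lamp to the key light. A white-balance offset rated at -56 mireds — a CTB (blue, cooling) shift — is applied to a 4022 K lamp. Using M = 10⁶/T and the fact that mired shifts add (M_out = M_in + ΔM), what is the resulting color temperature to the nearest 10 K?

5190 K

M_in = 10⁶/4022 = 248.63 mireds.
M_out = 248.63 + (-56) = 192.63 mireds.
T_out = 10⁶/192.63 = 5191.2 K → 5190 K.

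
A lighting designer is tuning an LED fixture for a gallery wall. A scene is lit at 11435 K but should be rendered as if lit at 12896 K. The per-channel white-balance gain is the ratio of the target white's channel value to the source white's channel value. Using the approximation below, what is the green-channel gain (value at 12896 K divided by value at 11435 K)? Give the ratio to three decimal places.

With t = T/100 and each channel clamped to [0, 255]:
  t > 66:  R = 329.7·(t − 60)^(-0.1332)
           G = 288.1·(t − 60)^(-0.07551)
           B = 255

0.982

At 11435 K (t = 114.35):
  G = 288.1·(114.35 − 60)^(-0.07551) = 288.1·54.35^(-0.07551) = 288.1·0.73956 = 213.068.
At 12896 K (t = 128.96):
  G = 288.1·(128.96 − 60)^(-0.07551) = 288.1·68.96^(-0.07551) = 288.1·0.72639 = 209.272.
Gain = 209.272 / 213.068 = 0.9822 → 0.982.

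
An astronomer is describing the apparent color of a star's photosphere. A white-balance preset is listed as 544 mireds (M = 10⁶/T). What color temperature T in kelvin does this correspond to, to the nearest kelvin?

T = 10⁶ / 544 = 1838.24 K → 1838 K.

1838 K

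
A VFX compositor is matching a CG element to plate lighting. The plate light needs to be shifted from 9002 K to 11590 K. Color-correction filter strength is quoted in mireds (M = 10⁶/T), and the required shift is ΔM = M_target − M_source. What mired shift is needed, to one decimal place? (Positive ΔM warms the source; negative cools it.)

-24.8 mireds

M_source = 10⁶/9002 = 111.086; M_target = 10⁶/11590 = 86.281.
ΔM = 86.281 − 111.086 = -24.805 → -24.8 mireds, a cooling shift.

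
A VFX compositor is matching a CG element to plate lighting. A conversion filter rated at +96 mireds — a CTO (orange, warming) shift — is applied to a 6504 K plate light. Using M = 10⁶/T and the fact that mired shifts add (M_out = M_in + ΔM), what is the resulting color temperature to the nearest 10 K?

M_in = 10⁶/6504 = 153.75 mireds.
M_out = 153.75 + (+96) = 249.75 mireds.
T_out = 10⁶/249.75 = 4004.0 K → 4000 K.

4000 K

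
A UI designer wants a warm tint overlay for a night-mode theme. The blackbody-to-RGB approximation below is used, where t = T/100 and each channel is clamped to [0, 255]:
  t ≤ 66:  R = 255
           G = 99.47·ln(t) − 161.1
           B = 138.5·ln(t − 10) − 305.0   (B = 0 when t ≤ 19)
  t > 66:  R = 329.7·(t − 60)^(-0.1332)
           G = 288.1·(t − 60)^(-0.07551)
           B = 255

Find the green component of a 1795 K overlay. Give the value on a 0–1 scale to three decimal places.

t = 1795/100 = 17.95; the t ≤ 66 branch applies.
G = 99.47·ln 17.95 − 161.1 = 99.47·2.8876 − 161.1 = 126.129.
On a 0–1 scale: 126.129/255 = 0.4946 → 0.495.

0.495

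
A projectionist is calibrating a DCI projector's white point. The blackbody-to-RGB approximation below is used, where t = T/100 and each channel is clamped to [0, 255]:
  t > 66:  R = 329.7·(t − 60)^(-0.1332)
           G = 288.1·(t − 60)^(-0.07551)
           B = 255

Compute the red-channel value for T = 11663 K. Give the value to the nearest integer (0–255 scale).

t = 11663/100 = 116.63; the t > 66 branch applies.
R = 329.7·(116.63 − 60)^(-0.1332) = 329.7·56.63^(-0.1332) = 329.7·0.58411 = 192.581.
Rounded: 193.

193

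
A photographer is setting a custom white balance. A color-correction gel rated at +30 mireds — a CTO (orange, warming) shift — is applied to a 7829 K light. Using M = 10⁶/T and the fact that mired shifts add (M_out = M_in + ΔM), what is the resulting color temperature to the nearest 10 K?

M_in = 10⁶/7829 = 127.73 mireds.
M_out = 127.73 + (+30) = 157.73 mireds.
T_out = 10⁶/157.73 = 6339.9 K → 6340 K.

6340 K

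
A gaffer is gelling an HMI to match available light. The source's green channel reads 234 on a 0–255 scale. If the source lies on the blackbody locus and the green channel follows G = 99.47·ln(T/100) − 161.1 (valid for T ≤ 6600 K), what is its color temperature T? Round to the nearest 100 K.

5300 K

ln t = (234 + 161.1) / 99.47 = 3.9721.
t = e^3.9721 = 53.093.
T = 100·t = 5309 K → 5300 K to the nearest 100 K.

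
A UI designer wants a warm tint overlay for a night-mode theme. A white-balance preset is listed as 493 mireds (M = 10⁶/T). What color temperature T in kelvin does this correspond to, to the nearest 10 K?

2030 K

T = 10⁶ / 493 = 2028.40 K → 2030 K.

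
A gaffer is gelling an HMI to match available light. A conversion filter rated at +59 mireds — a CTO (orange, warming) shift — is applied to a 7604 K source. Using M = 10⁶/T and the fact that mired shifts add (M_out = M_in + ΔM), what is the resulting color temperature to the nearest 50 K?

5250 K

M_in = 10⁶/7604 = 131.51 mireds.
M_out = 131.51 + (+59) = 190.51 mireds.
T_out = 10⁶/190.51 = 5249.1 K → 5250 K.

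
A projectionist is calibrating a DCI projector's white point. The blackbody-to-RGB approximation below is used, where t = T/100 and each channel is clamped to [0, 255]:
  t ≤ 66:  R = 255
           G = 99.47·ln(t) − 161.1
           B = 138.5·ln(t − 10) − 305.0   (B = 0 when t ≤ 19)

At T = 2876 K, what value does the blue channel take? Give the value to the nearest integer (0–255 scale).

t = 2876/100 = 28.76; the t ≤ 66 branch applies.
B = 138.5·ln(28.76 − 10) − 305.0 = 138.5·ln 18.76 − 305.0 = 138.5·2.9317 − 305.0 = 101.044.
Rounded: 101.

101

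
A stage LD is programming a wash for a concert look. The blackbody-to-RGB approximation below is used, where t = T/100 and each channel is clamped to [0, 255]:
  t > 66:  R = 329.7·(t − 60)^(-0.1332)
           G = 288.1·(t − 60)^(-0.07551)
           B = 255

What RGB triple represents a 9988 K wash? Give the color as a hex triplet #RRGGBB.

t = 9988/100 = 99.88; the t > 66 branch applies.
R = 329.7·(99.88 − 60)^(-0.1332) = 329.7·39.88^(-0.1332) = 329.7·0.61204 = 201.789.
G = 288.1·(99.88 − 60)^(-0.07551) = 288.1·39.88^(-0.07551) = 288.1·0.75705 = 218.107.
B = 255 by definition for t > 66.
Rounded: (202, 218, 255).
In hex: #CADAFF.

#CADAFF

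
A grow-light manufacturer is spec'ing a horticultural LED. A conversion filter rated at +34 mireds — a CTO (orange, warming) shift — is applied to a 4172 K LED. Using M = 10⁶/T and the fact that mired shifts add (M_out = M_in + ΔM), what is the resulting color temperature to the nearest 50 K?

M_in = 10⁶/4172 = 239.69 mireds.
M_out = 239.69 + (+34) = 273.69 mireds.
T_out = 10⁶/273.69 = 3653.7 K → 3650 K.

3650 K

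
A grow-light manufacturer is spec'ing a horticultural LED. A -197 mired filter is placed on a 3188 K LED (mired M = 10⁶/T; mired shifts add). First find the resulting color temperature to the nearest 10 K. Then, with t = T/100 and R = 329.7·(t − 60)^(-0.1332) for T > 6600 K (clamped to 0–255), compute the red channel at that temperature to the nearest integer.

M_in = 10⁶/3188 = 313.68; M_out = 313.68 + (-197) = 116.68.
T_out = 10⁶/116.68 = 8570.7 K → 8570 K; t = 85.7.
R = 329.7·(85.7 − 60)^(-0.1332) = 329.7·25.7^(-0.1332) = 329.7·0.64893 = 213.952.
Rounded: 214.

214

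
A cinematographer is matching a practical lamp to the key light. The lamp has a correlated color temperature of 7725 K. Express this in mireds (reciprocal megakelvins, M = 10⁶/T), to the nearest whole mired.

129 mireds

M = 10⁶ / 7725 = 129.450 → 129 mireds.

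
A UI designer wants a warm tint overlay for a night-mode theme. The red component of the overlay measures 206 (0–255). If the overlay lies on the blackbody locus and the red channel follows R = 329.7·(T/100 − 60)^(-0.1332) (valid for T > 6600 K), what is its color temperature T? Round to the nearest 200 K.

(t − 60)^(-0.1332) = 206/329.7 = 0.62481.
t − 60 = 0.62481^(1/-0.1332) = 0.62481^(-7.508) = 34.152, so t = 94.152.
T = 100·t = 9415 K → 9400 K to the nearest 200 K.

9400 K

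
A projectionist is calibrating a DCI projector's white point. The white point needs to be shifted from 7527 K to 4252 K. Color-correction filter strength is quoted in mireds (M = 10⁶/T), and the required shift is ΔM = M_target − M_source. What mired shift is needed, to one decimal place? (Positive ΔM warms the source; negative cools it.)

+102.3 mireds

M_source = 10⁶/7527 = 132.855; M_target = 10⁶/4252 = 235.183.
ΔM = 235.183 − 132.855 = 102.328 → +102.3 mireds, a warming shift.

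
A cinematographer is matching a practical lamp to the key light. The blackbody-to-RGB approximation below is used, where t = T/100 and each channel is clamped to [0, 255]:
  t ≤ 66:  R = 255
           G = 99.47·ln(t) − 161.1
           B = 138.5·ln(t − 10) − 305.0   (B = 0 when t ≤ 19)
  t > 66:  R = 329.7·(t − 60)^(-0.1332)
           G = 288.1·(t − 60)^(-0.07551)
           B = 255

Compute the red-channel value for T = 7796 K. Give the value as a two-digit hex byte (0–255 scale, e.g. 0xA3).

t = 7796/100 = 77.96; the t > 66 branch applies.
R = 329.7·(77.96 − 60)^(-0.1332) = 329.7·17.96^(-0.1332) = 329.7·0.68065 = 224.412.
Rounded: 224; in hex, 0xE0.

0xE0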